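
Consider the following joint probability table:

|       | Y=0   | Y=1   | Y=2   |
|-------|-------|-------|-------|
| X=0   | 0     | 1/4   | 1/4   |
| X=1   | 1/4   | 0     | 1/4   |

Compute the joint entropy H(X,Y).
H(X,Y) = -Σ P(X,Y) log₂ P(X,Y), summed over the non-zero cells:
H(X,Y) = -[(1/4)·log₂(1/4) + (1/4)·log₂(1/4) + (1/4)·log₂(1/4) + (1/4)·log₂(1/4)]
  = 0.5000 + 0.5000 + 0.5000 + 0.5000
  = 2.0000 bits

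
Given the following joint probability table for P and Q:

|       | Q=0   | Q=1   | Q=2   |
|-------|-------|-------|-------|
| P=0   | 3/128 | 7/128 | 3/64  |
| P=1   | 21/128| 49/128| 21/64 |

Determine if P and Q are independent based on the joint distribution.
Marginal P(P) (row sums):
  P(P=0) = 3/128 + 7/128 + 3/64 = 1/8
  P(P=1) = 21/128 + 49/128 + 21/64 = 7/8
Marginal P(Q) (column sums):
  P(Q=0) = 3/128 + 21/128 = 3/16
  P(Q=1) = 7/128 + 49/128 = 7/16
  P(Q=2) = 3/64 + 21/64 = 3/8

P and Q are independent iff P(P=i,Q=j) = P(P=i)·P(Q=j) for every cell.
  P(P=0)·P(Q=0) = 1/8 × 3/16 = 3/128 = P(P=0,Q=0) ✓
  P(P=0)·P(Q=1) = 1/8 × 7/16 = 7/128 = P(P=0,Q=1) ✓
  P(P=0)·P(Q=2) = 1/8 × 3/8 = 3/64 = P(P=0,Q=2) ✓
  P(P=1)·P(Q=0) = 7/8 × 3/16 = 21/128 = P(P=1,Q=0) ✓
  P(P=1)·P(Q=1) = 7/8 × 7/16 = 49/128 = P(P=1,Q=1) ✓
  P(P=1)·P(Q=2) = 7/8 × 3/8 = 21/64 = P(P=1,Q=2) ✓

Yes, P and Q are independent: every cell factors, so I(P;Q) = 0 bits.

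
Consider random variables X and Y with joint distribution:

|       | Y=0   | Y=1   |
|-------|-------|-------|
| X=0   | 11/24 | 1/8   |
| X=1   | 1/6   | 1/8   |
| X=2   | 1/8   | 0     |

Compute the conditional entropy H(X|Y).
Marginal P(Y) (column sums):
  P(Y=0) = 11/24 + 1/6 + 1/8 = 3/4
  P(Y=1) = 1/8 + 1/8 + 0 = 1/4

H(X|Y) = -Σ P(X,Y)·log₂ P(X|Y), where P(X|Y) = P(X,Y) / P(Y)
  (cells with P(X,Y) = 0 contribute 0)
  (X=0,Y=0): P(X|Y) = (11/24)/(3/4) = 11/18;  -(11/24)·log₂(11/18) = 0.3256
  (X=0,Y=1): P(X|Y) = (1/8)/(1/4) = 1/2;  -(1/8)·log₂(1/2) = 0.1250
  (X=1,Y=0): P(X|Y) = (1/6)/(3/4) = 2/9;  -(1/6)·log₂(2/9) = 0.3617
  (X=1,Y=1): P(X|Y) = (1/8)/(1/4) = 1/2;  -(1/8)·log₂(1/2) = 0.1250
  (X=2,Y=0): P(X|Y) = (1/8)/(3/4) = 1/6;  -(1/8)·log₂(1/6) = 0.3231
H(X|Y) = 0.3256 + 0.1250 + 0.3617 + 0.1250 + 0.3231
  = 1.2604 bits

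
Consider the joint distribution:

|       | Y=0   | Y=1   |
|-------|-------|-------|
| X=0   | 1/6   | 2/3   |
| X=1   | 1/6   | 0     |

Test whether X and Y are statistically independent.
Marginal P(X) (row sums):
  P(X=0) = 1/6 + 2/3 = 5/6
  P(X=1) = 1/6 + 0 = 1/6
Marginal P(Y) (column sums):
  P(Y=0) = 1/6 + 1/6 = 1/3
  P(Y=1) = 2/3 + 0 = 2/3

X and Y are independent iff P(X=i,Y=j) = P(X=i)·P(Y=j) for every cell.
  P(X=0)·P(Y=0) = 5/6 × 1/3 = 5/18, but P(X=0,Y=0) = 1/6 ✗

No, X and Y are not independent. Quantitatively, I(X;Y) > 0:

H(X) = -[(5/6)·log₂(5/6) + (1/6)·log₂(1/6)]
  = 0.2192 + 0.4308
  = 0.6500 bits
H(Y) = -[(1/3)·log₂(1/3) + (2/3)·log₂(2/3)]
  = 0.5283 + 0.3900
  = 0.9183 bits
H(X,Y) = -[(1/6)·log₂(1/6) + (2/3)·log₂(2/3) + (1/6)·log₂(1/6)]
  = 0.4308 + 0.3900 + 0.4308
  = 1.2516 bits
I(X;Y) = H(X) + H(Y) - H(X,Y) = 0.6500 + 0.9183 - 1.2516 = 0.3167 bits > 0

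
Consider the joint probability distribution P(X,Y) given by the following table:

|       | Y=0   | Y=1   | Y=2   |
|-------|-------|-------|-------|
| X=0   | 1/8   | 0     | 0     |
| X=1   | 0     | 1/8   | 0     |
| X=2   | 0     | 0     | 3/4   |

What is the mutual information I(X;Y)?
Marginal P(X) (row sums):
  P(X=0) = 1/8 + 0 + 0 = 1/8
  P(X=1) = 0 + 1/8 + 0 = 1/8
  P(X=2) = 0 + 0 + 3/4 = 3/4
Marginal P(Y) (column sums):
  P(Y=0) = 1/8 + 0 + 0 = 1/8
  P(Y=1) = 0 + 1/8 + 0 = 1/8
  P(Y=2) = 0 + 0 + 3/4 = 3/4

H(X) = -[(1/8)·log₂(1/8) + (1/8)·log₂(1/8) + (3/4)·log₂(3/4)]
  = 0.3750 + 0.3750 + 0.3113
  = 1.0613 bits
H(Y) = -[(1/8)·log₂(1/8) + (1/8)·log₂(1/8) + (3/4)·log₂(3/4)]
  = 0.3750 + 0.3750 + 0.3113
  = 1.0613 bits
H(X,Y) = -[(1/8)·log₂(1/8) + (1/8)·log₂(1/8) + (3/4)·log₂(3/4)]
  = 0.3750 + 0.3750 + 0.3113
  = 1.0613 bits

I(X;Y) = H(X) + H(Y) - H(X,Y)
  = 1.0613 + 1.0613 - 1.0613
  = 1.0613 bits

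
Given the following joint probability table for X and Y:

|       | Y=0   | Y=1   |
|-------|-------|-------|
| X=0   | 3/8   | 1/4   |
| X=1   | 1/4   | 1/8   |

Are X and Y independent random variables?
Marginal P(X) (row sums):
  P(X=0) = 3/8 + 1/4 = 5/8
  P(X=1) = 1/4 + 1/8 = 3/8
Marginal P(Y) (column sums):
  P(Y=0) = 3/8 + 1/4 = 5/8
  P(Y=1) = 1/4 + 1/8 = 3/8

X and Y are independent iff P(X=i,Y=j) = P(X=i)·P(Y=j) for every cell.
  P(X=0)·P(Y=0) = 5/8 × 5/8 = 25/64, but P(X=0,Y=0) = 3/8 ✗

No, X and Y are not independent. Quantitatively, I(X;Y) > 0:

H(X) = -[(5/8)·log₂(5/8) + (3/8)·log₂(3/8)]
  = 0.4238 + 0.5306
  = 0.9544 bits
H(Y) = -[(5/8)·log₂(5/8) + (3/8)·log₂(3/8)]
  = 0.4238 + 0.5306
  = 0.9544 bits
H(X,Y) = -[(3/8)·log₂(3/8) + (1/4)·log₂(1/4) + (1/4)·log₂(1/4) + (1/8)·log₂(1/8)]
  = 0.5306 + 0.5000 + 0.5000 + 0.3750
  = 1.9056 bits
I(X;Y) = H(X) + H(Y) - H(X,Y) = 0.9544 + 0.9544 - 1.9056 = 0.0032 bits > 0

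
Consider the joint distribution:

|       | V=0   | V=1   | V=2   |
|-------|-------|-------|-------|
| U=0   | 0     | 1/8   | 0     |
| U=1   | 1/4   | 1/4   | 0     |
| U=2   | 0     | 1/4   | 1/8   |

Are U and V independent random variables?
Marginal P(U) (row sums):
  P(U=0) = 0 + 1/8 + 0 = 1/8
  P(U=1) = 1/4 + 1/4 + 0 = 1/2
  P(U=2) = 0 + 1/4 + 1/8 = 3/8
Marginal P(V) (column sums):
  P(V=0) = 0 + 1/4 + 0 = 1/4
  P(V=1) = 1/8 + 1/4 + 1/4 = 5/8
  P(V=2) = 0 + 0 + 1/8 = 1/8

U and V are independent iff P(U=i,V=j) = P(U=i)·P(V=j) for every cell.
  P(U=0)·P(V=0) = 1/8 × 1/4 = 1/32, but P(U=0,V=0) = 0 ✗

No, U and V are not independent. Quantitatively, I(U;V) > 0:

H(U) = -[(1/8)·log₂(1/8) + (1/2)·log₂(1/2) + (3/8)·log₂(3/8)]
  = 0.3750 + 0.5000 + 0.5306
  = 1.4056 bits
H(V) = -[(1/4)·log₂(1/4) + (5/8)·log₂(5/8) + (1/8)·log₂(1/8)]
  = 0.5000 + 0.4238 + 0.3750
  = 1.2988 bits
H(U,V) = -[(1/8)·log₂(1/8) + (1/4)·log₂(1/4) + (1/4)·log₂(1/4) + (1/4)·log₂(1/4) + (1/8)·log₂(1/8)]
  = 0.3750 + 0.5000 + 0.5000 + 0.5000 + 0.3750
  = 2.2500 bits
I(U;V) = H(U) + H(V) - H(U,V) = 1.4056 + 1.2988 - 2.2500 = 0.4544 bits > 0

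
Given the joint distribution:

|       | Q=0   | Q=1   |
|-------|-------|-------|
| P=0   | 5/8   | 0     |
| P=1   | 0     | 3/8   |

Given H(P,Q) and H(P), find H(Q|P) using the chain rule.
From the chain rule: H(P,Q) = H(P) + H(Q|P)
Therefore: H(Q|P) = H(P,Q) - H(P)

H(P,Q) = -[(5/8)·log₂(5/8) + (3/8)·log₂(3/8)]
  = 0.4238 + 0.5306
  = 0.9544 bits
Marginal P(P) (row sums):
  P(P=0) = 5/8 + 0 = 5/8
  P(P=1) = 0 + 3/8 = 3/8
H(P) = -[(5/8)·log₂(5/8) + (3/8)·log₂(3/8)]
  = 0.4238 + 0.5306
  = 0.9544 bits

H(Q|P) = 0.9544 - 0.9544 = 0.0000 bits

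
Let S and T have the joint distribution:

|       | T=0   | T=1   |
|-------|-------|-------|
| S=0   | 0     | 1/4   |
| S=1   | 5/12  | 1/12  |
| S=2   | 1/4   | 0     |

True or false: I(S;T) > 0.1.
Marginal P(S) (row sums):
  P(S=0) = 0 + 1/4 = 1/4
  P(S=1) = 5/12 + 1/12 = 1/2
  P(S=2) = 1/4 + 0 = 1/4
Marginal P(T) (column sums):
  P(T=0) = 0 + 5/12 + 1/4 = 2/3
  P(T=1) = 1/4 + 1/12 + 0 = 1/3

H(S) = -[(1/4)·log₂(1/4) + (1/2)·log₂(1/2) + (1/4)·log₂(1/4)]
  = 0.5000 + 0.5000 + 0.5000
  = 1.5000 bits
H(T) = -[(2/3)·log₂(2/3) + (1/3)·log₂(1/3)]
  = 0.3900 + 0.5283
  = 0.9183 bits
H(S,T) = -[(1/4)·log₂(1/4) + (5/12)·log₂(5/12) + (1/12)·log₂(1/12) + (1/4)·log₂(1/4)]
  = 0.5000 + 0.5263 + 0.2987 + 0.5000
  = 1.8250 bits

I(S;T) = H(S) + H(T) - H(S,T)
  = 1.5000 + 0.9183 - 1.8250
  = 0.5933 bits

True. I(S;T) = 0.5933 bits, which is > 0.1 bits.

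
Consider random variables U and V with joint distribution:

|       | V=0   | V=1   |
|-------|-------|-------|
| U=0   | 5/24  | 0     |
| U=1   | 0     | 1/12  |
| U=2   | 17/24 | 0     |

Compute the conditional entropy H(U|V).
Marginal P(V) (column sums):
  P(V=0) = 5/24 + 0 + 17/24 = 11/12
  P(V=1) = 0 + 1/12 + 0 = 1/12

H(U|V) = -Σ P(U,V)·log₂ P(U|V), where P(U|V) = P(U,V) / P(V)
  (cells with P(U,V) = 0 contribute 0)
  (U=0,V=0): P(U|V) = (5/24)/(11/12) = 5/22;  -(5/24)·log₂(5/22) = 0.4453
  (U=1,V=1): P(U|V) = (1/12)/(1/12) = 1;  -(1/12)·log₂(1) = 0.0000
  (U=2,V=0): P(U|V) = (17/24)/(11/12) = 17/22;  -(17/24)·log₂(17/22) = 0.2635
H(U|V) = 0.4453 + 0.0000 + 0.2635
  = 0.7088 bits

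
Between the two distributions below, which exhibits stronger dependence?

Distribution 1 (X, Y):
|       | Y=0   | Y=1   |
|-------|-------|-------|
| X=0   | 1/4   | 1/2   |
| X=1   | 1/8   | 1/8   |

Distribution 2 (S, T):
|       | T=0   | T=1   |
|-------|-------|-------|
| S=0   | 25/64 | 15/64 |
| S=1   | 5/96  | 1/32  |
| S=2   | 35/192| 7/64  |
Distribution 1 (X, Y):
Marginal P(X) (row sums):
  P(X=0) = 1/4 + 1/2 = 3/4
  P(X=1) = 1/8 + 1/8 = 1/4
Marginal P(Y) (column sums):
  P(Y=0) = 1/4 + 1/8 = 3/8
  P(Y=1) = 1/2 + 1/8 = 5/8

H(X) = -[(3/4)·log₂(3/4) + (1/4)·log₂(1/4)]
  = 0.3113 + 0.5000
  = 0.8113 bits
H(Y) = -[(3/8)·log₂(3/8) + (5/8)·log₂(5/8)]
  = 0.5306 + 0.4238
  = 0.9544 bits
H(X,Y) = -[(1/4)·log₂(1/4) + (1/2)·log₂(1/2) + (1/8)·log₂(1/8) + (1/8)·log₂(1/8)]
  = 0.5000 + 0.5000 + 0.3750 + 0.3750
  = 1.7500 bits

I(X;Y) = H(X) + H(Y) - H(X,Y)
  = 0.8113 + 0.9544 - 1.7500
  = 0.0157 bits

Distribution 2 (S, T):
Marginal P(S) (row sums):
  P(S=0) = 25/64 + 15/64 = 5/8
  P(S=1) = 5/96 + 1/32 = 1/12
  P(S=2) = 35/192 + 7/64 = 7/24
Marginal P(T) (column sums):
  P(T=0) = 25/64 + 5/96 + 35/192 = 5/8
  P(T=1) = 15/64 + 1/32 + 7/64 = 3/8

H(S) = -[(5/8)·log₂(5/8) + (1/12)·log₂(1/12) + (7/24)·log₂(7/24)]
  = 0.4238 + 0.2987 + 0.5185
  = 1.2410 bits
H(T) = -[(5/8)·log₂(5/8) + (3/8)·log₂(3/8)]
  = 0.4238 + 0.5306
  = 0.9544 bits
H(S,T) = -[(25/64)·log₂(25/64) + (15/64)·log₂(15/64) + (5/96)·log₂(5/96) + (1/32)·log₂(1/32) + (35/192)·log₂(35/192) + (7/64)·log₂(7/64)]
  = 0.5297 + 0.4906 + 0.2220 + 0.1563 + 0.4476 + 0.3492
  = 2.1954 bits

I(S;T) = H(S) + H(T) - H(S,T)
  = 1.2410 + 0.9544 - 2.1954
  = 0.0000 bits

I(X;Y) = 0.0157 bits > I(S;T) = 0.0000 bits, so (X, Y) has the higher mutual information (stronger dependence).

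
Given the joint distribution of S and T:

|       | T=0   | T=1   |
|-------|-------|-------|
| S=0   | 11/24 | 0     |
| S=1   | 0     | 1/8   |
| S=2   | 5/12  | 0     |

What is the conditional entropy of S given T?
Marginal P(T) (column sums):
  P(T=0) = 11/24 + 0 + 5/12 = 7/8
  P(T=1) = 0 + 1/8 + 0 = 1/8

H(S|T) = -Σ P(S,T)·log₂ P(S|T), where P(S|T) = P(S,T) / P(T)
  (cells with P(S,T) = 0 contribute 0)
  (S=0,T=0): P(S|T) = (11/24)/(7/8) = 11/21;  -(11/24)·log₂(11/21) = 0.4276
  (S=1,T=1): P(S|T) = (1/8)/(1/8) = 1;  -(1/8)·log₂(1) = 0.0000
  (S=2,T=0): P(S|T) = (5/12)/(7/8) = 10/21;  -(5/12)·log₂(10/21) = 0.4460
H(S|T) = 0.4276 + 0.0000 + 0.4460
  = 0.8736 bits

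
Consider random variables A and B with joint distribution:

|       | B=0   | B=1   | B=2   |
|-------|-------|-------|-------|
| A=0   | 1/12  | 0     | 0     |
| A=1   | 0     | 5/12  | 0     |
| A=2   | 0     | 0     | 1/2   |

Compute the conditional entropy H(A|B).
Marginal P(B) (column sums):
  P(B=0) = 1/12 + 0 + 0 = 1/12
  P(B=1) = 0 + 5/12 + 0 = 5/12
  P(B=2) = 0 + 0 + 1/2 = 1/2

H(A|B) = -Σ P(A,B)·log₂ P(A|B), where P(A|B) = P(A,B) / P(B)
  (cells with P(A,B) = 0 contribute 0)
  (A=0,B=0): P(A|B) = (1/12)/(1/12) = 1;  -(1/12)·log₂(1) = 0.0000
  (A=1,B=1): P(A|B) = (5/12)/(5/12) = 1;  -(5/12)·log₂(1) = 0.0000
  (A=2,B=2): P(A|B) = (1/2)/(1/2) = 1;  -(1/2)·log₂(1) = 0.0000
H(A|B) = 0.0000 + 0.0000 + 0.0000
  = 0.0000 bits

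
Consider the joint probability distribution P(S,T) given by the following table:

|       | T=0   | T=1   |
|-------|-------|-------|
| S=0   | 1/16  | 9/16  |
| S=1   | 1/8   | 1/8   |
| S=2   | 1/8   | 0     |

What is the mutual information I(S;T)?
Marginal P(S) (row sums):
  P(S=0) = 1/16 + 9/16 = 5/8
  P(S=1) = 1/8 + 1/8 = 1/4
  P(S=2) = 1/8 + 0 = 1/8
Marginal P(T) (column sums):
  P(T=0) = 1/16 + 1/8 + 1/8 = 5/16
  P(T=1) = 9/16 + 1/8 + 0 = 11/16

H(S) = -[(5/8)·log₂(5/8) + (1/4)·log₂(1/4) + (1/8)·log₂(1/8)]
  = 0.4238 + 0.5000 + 0.3750
  = 1.2988 bits
H(T) = -[(5/16)·log₂(5/16) + (11/16)·log₂(11/16)]
  = 0.5244 + 0.3716
  = 0.8960 bits
H(S,T) = -[(1/16)·log₂(1/16) + (9/16)·log₂(9/16) + (1/8)·log₂(1/8) + (1/8)·log₂(1/8) + (1/8)·log₂(1/8)]
  = 0.2500 + 0.4669 + 0.3750 + 0.3750 + 0.3750
  = 1.8419 bits

I(S;T) = H(S) + H(T) - H(S,T)
  = 1.2988 + 0.8960 - 1.8419
  = 0.3529 bits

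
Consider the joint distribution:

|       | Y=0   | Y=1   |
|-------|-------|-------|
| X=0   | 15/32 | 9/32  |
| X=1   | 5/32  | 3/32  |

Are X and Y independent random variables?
Marginal P(X) (row sums):
  P(X=0) = 15/32 + 9/32 = 3/4
  P(X=1) = 5/32 + 3/32 = 1/4
Marginal P(Y) (column sums):
  P(Y=0) = 15/32 + 5/32 = 5/8
  P(Y=1) = 9/32 + 3/32 = 3/8

X and Y are independent iff P(X=i,Y=j) = P(X=i)·P(Y=j) for every cell.
  P(X=0)·P(Y=0) = 3/4 × 5/8 = 15/32 = P(X=0,Y=0) ✓
  P(X=0)·P(Y=1) = 3/4 × 3/8 = 9/32 = P(X=0,Y=1) ✓
  P(X=1)·P(Y=0) = 1/4 × 5/8 = 5/32 = P(X=1,Y=0) ✓
  P(X=1)·P(Y=1) = 1/4 × 3/8 = 3/32 = P(X=1,Y=1) ✓

Yes, X and Y are independent: every cell factors, so I(X;Y) = 0 bits.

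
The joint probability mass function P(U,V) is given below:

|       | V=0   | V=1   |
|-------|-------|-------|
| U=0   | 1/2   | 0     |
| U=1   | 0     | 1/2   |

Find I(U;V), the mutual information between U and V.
Marginal P(U) (row sums):
  P(U=0) = 1/2 + 0 = 1/2
  P(U=1) = 0 + 1/2 = 1/2
Marginal P(V) (column sums):
  P(V=0) = 1/2 + 0 = 1/2
  P(V=1) = 0 + 1/2 = 1/2

H(U) = -[(1/2)·log₂(1/2) + (1/2)·log₂(1/2)]
  = 0.5000 + 0.5000
  = 1.0000 bits
H(V) = -[(1/2)·log₂(1/2) + (1/2)·log₂(1/2)]
  = 0.5000 + 0.5000
  = 1.0000 bits
H(U,V) = -[(1/2)·log₂(1/2) + (1/2)·log₂(1/2)]
  = 0.5000 + 0.5000
  = 1.0000 bits

I(U;V) = H(U) + H(V) - H(U,V)
  = 1.0000 + 1.0000 - 1.0000
  = 1.0000 bits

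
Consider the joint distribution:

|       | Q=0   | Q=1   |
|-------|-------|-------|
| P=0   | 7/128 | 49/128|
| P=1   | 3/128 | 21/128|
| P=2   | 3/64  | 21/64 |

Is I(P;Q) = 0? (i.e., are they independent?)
Marginal P(P) (row sums):
  P(P=0) = 7/128 + 49/128 = 7/16
  P(P=1) = 3/128 + 21/128 = 3/16
  P(P=2) = 3/64 + 21/64 = 3/8
Marginal P(Q) (column sums):
  P(Q=0) = 7/128 + 3/128 + 3/64 = 1/8
  P(Q=1) = 49/128 + 21/128 + 21/64 = 7/8

P and Q are independent iff P(P=i,Q=j) = P(P=i)·P(Q=j) for every cell.
  P(P=0)·P(Q=0) = 7/16 × 1/8 = 7/128 = P(P=0,Q=0) ✓
  P(P=0)·P(Q=1) = 7/16 × 7/8 = 49/128 = P(P=0,Q=1) ✓
  P(P=1)·P(Q=0) = 3/16 × 1/8 = 3/128 = P(P=1,Q=0) ✓
  P(P=1)·P(Q=1) = 3/16 × 7/8 = 21/128 = P(P=1,Q=1) ✓
  P(P=2)·P(Q=0) = 3/8 × 1/8 = 3/64 = P(P=2,Q=0) ✓
  P(P=2)·P(Q=1) = 3/8 × 7/8 = 21/64 = P(P=2,Q=1) ✓

Yes, P and Q are independent: every cell factors, so I(P;Q) = 0 bits.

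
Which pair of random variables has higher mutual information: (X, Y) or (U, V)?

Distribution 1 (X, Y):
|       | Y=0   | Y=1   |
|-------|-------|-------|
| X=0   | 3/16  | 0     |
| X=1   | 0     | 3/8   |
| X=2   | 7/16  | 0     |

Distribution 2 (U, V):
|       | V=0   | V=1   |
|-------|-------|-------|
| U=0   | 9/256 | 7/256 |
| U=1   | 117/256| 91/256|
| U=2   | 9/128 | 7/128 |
Distribution 1 (X, Y):
Marginal P(X) (row sums):
  P(X=0) = 3/16 + 0 = 3/16
  P(X=1) = 0 + 3/8 = 3/8
  P(X=2) = 7/16 + 0 = 7/16
Marginal P(Y) (column sums):
  P(Y=0) = 3/16 + 0 + 7/16 = 5/8
  P(Y=1) = 0 + 3/8 + 0 = 3/8

H(X) = -[(3/16)·log₂(3/16) + (3/8)·log₂(3/8) + (7/16)·log₂(7/16)]
  = 0.4528 + 0.5306 + 0.5218
  = 1.5052 bits
H(Y) = -[(5/8)·log₂(5/8) + (3/8)·log₂(3/8)]
  = 0.4238 + 0.5306
  = 0.9544 bits
H(X,Y) = -[(3/16)·log₂(3/16) + (3/8)·log₂(3/8) + (7/16)·log₂(7/16)]
  = 0.4528 + 0.5306 + 0.5218
  = 1.5052 bits

I(X;Y) = H(X) + H(Y) - H(X,Y)
  = 1.5052 + 0.9544 - 1.5052
  = 0.9544 bits

Distribution 2 (U, V):
Marginal P(U) (row sums):
  P(U=0) = 9/256 + 7/256 = 1/16
  P(U=1) = 117/256 + 91/256 = 13/16
  P(U=2) = 9/128 + 7/128 = 1/8
Marginal P(V) (column sums):
  P(V=0) = 9/256 + 117/256 + 9/128 = 9/16
  P(V=1) = 7/256 + 91/256 + 7/128 = 7/16

H(U) = -[(1/16)·log₂(1/16) + (13/16)·log₂(13/16) + (1/8)·log₂(1/8)]
  = 0.2500 + 0.2434 + 0.3750
  = 0.8684 bits
H(V) = -[(9/16)·log₂(9/16) + (7/16)·log₂(7/16)]
  = 0.4669 + 0.5218
  = 0.9887 bits
H(U,V) = -[(9/256)·log₂(9/256) + (7/256)·log₂(7/256) + (117/256)·log₂(117/256) + (91/256)·log₂(91/256) + (9/128)·log₂(9/128) + (7/128)·log₂(7/128)]
  = 0.1698 + 0.1420 + 0.5163 + 0.5304 + 0.2693 + 0.2293
  = 1.8571 bits

I(U;V) = H(U) + H(V) - H(U,V)
  = 0.8684 + 0.9887 - 1.8571
  = 0.0000 bits

I(X;Y) = 0.9544 bits > I(U;V) = 0.0000 bits, so (X, Y) has the higher mutual information (stronger dependence).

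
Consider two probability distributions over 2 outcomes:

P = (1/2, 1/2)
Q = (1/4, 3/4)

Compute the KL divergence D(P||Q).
D(P||Q) = Σ P(i) log₂(P(i)/Q(i))
  i=0: (1/2) × log₂((1/2)/(1/4)) = (1/2) × log₂(2) = 0.5000
  i=1: (1/2) × log₂((1/2)/(3/4)) = (1/2) × log₂(2/3) = -0.2925
D(P||Q) = 0.5000 - 0.2925
  = 0.2075 bits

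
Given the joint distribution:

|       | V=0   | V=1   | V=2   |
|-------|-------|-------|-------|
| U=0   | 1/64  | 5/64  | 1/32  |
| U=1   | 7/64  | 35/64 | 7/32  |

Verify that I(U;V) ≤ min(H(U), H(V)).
Marginal P(U) (row sums):
  P(U=0) = 1/64 + 5/64 + 1/32 = 1/8
  P(U=1) = 7/64 + 35/64 + 7/32 = 7/8
Marginal P(V) (column sums):
  P(V=0) = 1/64 + 7/64 = 1/8
  P(V=1) = 5/64 + 35/64 = 5/8
  P(V=2) = 1/32 + 7/32 = 1/4

H(U) = -[(1/8)·log₂(1/8) + (7/8)·log₂(7/8)]
  = 0.3750 + 0.1686
  = 0.5436 bits
H(V) = -[(1/8)·log₂(1/8) + (5/8)·log₂(5/8) + (1/4)·log₂(1/4)]
  = 0.3750 + 0.4238 + 0.5000
  = 1.2988 bits
H(U,V) = -[(1/64)·log₂(1/64) + (5/64)·log₂(5/64) + (1/32)·log₂(1/32) + (7/64)·log₂(7/64) + (35/64)·log₂(35/64) + (7/32)·log₂(7/32)]
  = 0.0938 + 0.2873 + 0.1563 + 0.3492 + 0.4762 + 0.4796
  = 1.8424 bits

I(U;V) = H(U) + H(V) - H(U,V)
  = 0.5436 + 1.2988 - 1.8424
  = 0.0000 bits

min(H(U), H(V)) = min(0.5436, 1.2988) = 0.5436 bits
Since 0.0000 ≤ 0.5436, the bound is satisfied ✓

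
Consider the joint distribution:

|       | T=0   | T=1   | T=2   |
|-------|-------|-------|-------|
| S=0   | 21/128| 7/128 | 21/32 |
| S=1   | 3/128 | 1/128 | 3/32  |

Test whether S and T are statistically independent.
Marginal P(S) (row sums):
  P(S=0) = 21/128 + 7/128 + 21/32 = 7/8
  P(S=1) = 3/128 + 1/128 + 3/32 = 1/8
Marginal P(T) (column sums):
  P(T=0) = 21/128 + 3/128 = 3/16
  P(T=1) = 7/128 + 1/128 = 1/16
  P(T=2) = 21/32 + 3/32 = 3/4

S and T are independent iff P(S=i,T=j) = P(S=i)·P(T=j) for every cell.
  P(S=0)·P(T=0) = 7/8 × 3/16 = 21/128 = P(S=0,T=0) ✓
  P(S=0)·P(T=1) = 7/8 × 1/16 = 7/128 = P(S=0,T=1) ✓
  P(S=0)·P(T=2) = 7/8 × 3/4 = 21/32 = P(S=0,T=2) ✓
  P(S=1)·P(T=0) = 1/8 × 3/16 = 3/128 = P(S=1,T=0) ✓
  P(S=1)·P(T=1) = 1/8 × 1/16 = 1/128 = P(S=1,T=1) ✓
  P(S=1)·P(T=2) = 1/8 × 3/4 = 3/32 = P(S=1,T=2) ✓

Yes, S and T are independent: every cell factors, so I(S;T) = 0 bits.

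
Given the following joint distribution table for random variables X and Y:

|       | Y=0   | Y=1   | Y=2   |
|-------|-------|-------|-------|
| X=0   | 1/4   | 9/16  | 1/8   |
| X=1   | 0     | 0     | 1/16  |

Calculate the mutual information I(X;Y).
Marginal P(X) (row sums):
  P(X=0) = 1/4 + 9/16 + 1/8 = 15/16
  P(X=1) = 0 + 0 + 1/16 = 1/16
Marginal P(Y) (column sums):
  P(Y=0) = 1/4 + 0 = 1/4
  P(Y=1) = 9/16 + 0 = 9/16
  P(Y=2) = 1/8 + 1/16 = 3/16

H(X) = -[(15/16)·log₂(15/16) + (1/16)·log₂(1/16)]
  = 0.0873 + 0.2500
  = 0.3373 bits
H(Y) = -[(1/4)·log₂(1/4) + (9/16)·log₂(9/16) + (3/16)·log₂(3/16)]
  = 0.5000 + 0.4669 + 0.4528
  = 1.4197 bits
H(X,Y) = -[(1/4)·log₂(1/4) + (9/16)·log₂(9/16) + (1/8)·log₂(1/8) + (1/16)·log₂(1/16)]
  = 0.5000 + 0.4669 + 0.3750 + 0.2500
  = 1.5919 bits

I(X;Y) = H(X) + H(Y) - H(X,Y)
  = 0.3373 + 1.4197 - 1.5919
  = 0.1651 bits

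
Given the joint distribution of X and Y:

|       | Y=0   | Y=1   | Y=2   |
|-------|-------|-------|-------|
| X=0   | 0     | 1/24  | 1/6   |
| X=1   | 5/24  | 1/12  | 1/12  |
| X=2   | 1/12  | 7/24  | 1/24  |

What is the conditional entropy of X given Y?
Marginal P(Y) (column sums):
  P(Y=0) = 0 + 5/24 + 1/12 = 7/24
  P(Y=1) = 1/24 + 1/12 + 7/24 = 5/12
  P(Y=2) = 1/6 + 1/12 + 1/24 = 7/24

H(X|Y) = -Σ P(X,Y)·log₂ P(X|Y), where P(X|Y) = P(X,Y) / P(Y)
  (cells with P(X,Y) = 0 contribute 0)
  (X=0,Y=1): P(X|Y) = (1/24)/(5/12) = 1/10;  -(1/24)·log₂(1/10) = 0.1384
  (X=0,Y=2): P(X|Y) = (1/6)/(7/24) = 4/7;  -(1/6)·log₂(4/7) = 0.1346
  (X=1,Y=0): P(X|Y) = (5/24)/(7/24) = 5/7;  -(5/24)·log₂(5/7) = 0.1011
  (X=1,Y=1): P(X|Y) = (1/12)/(5/12) = 1/5;  -(1/12)·log₂(1/5) = 0.1935
  (X=1,Y=2): P(X|Y) = (1/12)/(7/24) = 2/7;  -(1/12)·log₂(2/7) = 0.1506
  (X=2,Y=0): P(X|Y) = (1/12)/(7/24) = 2/7;  -(1/12)·log₂(2/7) = 0.1506
  (X=2,Y=1): P(X|Y) = (7/24)/(5/12) = 7/10;  -(7/24)·log₂(7/10) = 0.1501
  (X=2,Y=2): P(X|Y) = (1/24)/(7/24) = 1/7;  -(1/24)·log₂(1/7) = 0.1170
H(X|Y) = 0.1384 + 0.1346 + 0.1011 + 0.1935 + 0.1506 + 0.1506 + 0.1501 + 0.1170
  = 1.1359 bits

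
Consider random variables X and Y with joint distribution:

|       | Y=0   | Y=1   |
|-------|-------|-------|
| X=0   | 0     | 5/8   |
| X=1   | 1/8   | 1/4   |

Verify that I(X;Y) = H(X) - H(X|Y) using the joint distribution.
Left side, from I(X;Y) = H(X) + H(Y) - H(X,Y):
Marginal P(X) (row sums):
  P(X=0) = 0 + 5/8 = 5/8
  P(X=1) = 1/8 + 1/4 = 3/8
Marginal P(Y) (column sums):
  P(Y=0) = 0 + 1/8 = 1/8
  P(Y=1) = 5/8 + 1/4 = 7/8

H(X) = -[(5/8)·log₂(5/8) + (3/8)·log₂(3/8)]
  = 0.4238 + 0.5306
  = 0.9544 bits
H(Y) = -[(1/8)·log₂(1/8) + (7/8)·log₂(7/8)]
  = 0.3750 + 0.1686
  = 0.5436 bits
H(X,Y) = -[(5/8)·log₂(5/8) + (1/8)·log₂(1/8) + (1/4)·log₂(1/4)]
  = 0.4238 + 0.3750 + 0.5000
  = 1.2988 bits

I(X;Y) = H(X) + H(Y) - H(X,Y)
  = 0.9544 + 0.5436 - 1.2988
  = 0.1992 bits

Right side, with H(X|Y) computed directly from the conditional probabilities:
H(X|Y) = -Σ P(X,Y)·log₂ P(X|Y), where P(X|Y) = P(X,Y) / P(Y)
  (cells with P(X,Y) = 0 contribute 0)
  (X=0,Y=1): P(X|Y) = (5/8)/(7/8) = 5/7;  -(5/8)·log₂(5/7) = 0.3034
  (X=1,Y=0): P(X|Y) = (1/8)/(1/8) = 1;  -(1/8)·log₂(1) = 0.0000
  (X=1,Y=1): P(X|Y) = (1/4)/(7/8) = 2/7;  -(1/4)·log₂(2/7) = 0.4518
H(X|Y) = 0.3034 + 0.0000 + 0.4518
  = 0.7552 bits
H(X) - H(X|Y) = 0.9544 - 0.7552 = 0.1992 bits

Both sides equal 0.1992 bits, so I(X;Y) = H(X) - H(X|Y) ✓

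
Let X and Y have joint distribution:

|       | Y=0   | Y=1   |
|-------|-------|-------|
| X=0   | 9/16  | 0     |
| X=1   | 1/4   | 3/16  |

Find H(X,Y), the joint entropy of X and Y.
H(X,Y) = -Σ P(X,Y) log₂ P(X,Y), summed over the non-zero cells:
H(X,Y) = -[(9/16)·log₂(9/16) + (1/4)·log₂(1/4) + (3/16)·log₂(3/16)]
  = 0.4669 + 0.5000 + 0.4528
  = 1.4197 bits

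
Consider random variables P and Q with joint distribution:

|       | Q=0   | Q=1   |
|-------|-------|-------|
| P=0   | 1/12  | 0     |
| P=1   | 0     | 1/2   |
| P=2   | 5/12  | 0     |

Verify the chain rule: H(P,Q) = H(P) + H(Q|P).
Left side:
H(P,Q) = -[(1/12)·log₂(1/12) + (1/2)·log₂(1/2) + (5/12)·log₂(5/12)]
  = 0.2987 + 0.5000 + 0.5263
  = 1.3250 bits

Right side:
Marginal P(P) (row sums):
  P(P=0) = 1/12 + 0 = 1/12
  P(P=1) = 0 + 1/2 = 1/2
  P(P=2) = 5/12 + 0 = 5/12
H(P) = -[(1/12)·log₂(1/12) + (1/2)·log₂(1/2) + (5/12)·log₂(5/12)]
  = 0.2987 + 0.5000 + 0.5263
  = 1.3250 bits
H(Q|P) = -Σ P(P,Q)·log₂ P(Q|P), where P(Q|P) = P(P,Q) / P(P)
  (cells with P(P,Q) = 0 contribute 0)
  (P=0,Q=0): P(Q|P) = (1/12)/(1/12) = 1;  -(1/12)·log₂(1) = 0.0000
  (P=1,Q=1): P(Q|P) = (1/2)/(1/2) = 1;  -(1/2)·log₂(1) = 0.0000
  (P=2,Q=0): P(Q|P) = (5/12)/(5/12) = 1;  -(5/12)·log₂(1) = 0.0000
H(Q|P) = 0.0000 + 0.0000 + 0.0000
  = 0.0000 bits
H(P) + H(Q|P) = 1.3250 + 0.0000 = 1.3250 bits

Both sides equal 1.3250 bits, so the chain rule holds ✓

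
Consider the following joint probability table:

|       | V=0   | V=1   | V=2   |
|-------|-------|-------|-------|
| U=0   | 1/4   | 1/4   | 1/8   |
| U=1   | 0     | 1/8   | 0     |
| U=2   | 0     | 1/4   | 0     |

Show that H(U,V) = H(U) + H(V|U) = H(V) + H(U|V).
Marginal P(U) (row sums):
  P(U=0) = 1/4 + 1/4 + 1/8 = 5/8
  P(U=1) = 0 + 1/8 + 0 = 1/8
  P(U=2) = 0 + 1/4 + 0 = 1/4
Marginal P(V) (column sums):
  P(V=0) = 1/4 + 0 + 0 = 1/4
  P(V=1) = 1/4 + 1/8 + 1/4 = 5/8
  P(V=2) = 1/8 + 0 + 0 = 1/8

Decomposition 1: H(U) + H(V|U)
H(U) = -[(5/8)·log₂(5/8) + (1/8)·log₂(1/8) + (1/4)·log₂(1/4)]
  = 0.4238 + 0.3750 + 0.5000
  = 1.2988 bits
H(V|U) = -Σ P(U,V)·log₂ P(V|U), where P(V|U) = P(U,V) / P(U)
  (cells with P(U,V) = 0 contribute 0)
  (U=0,V=0): P(V|U) = (1/4)/(5/8) = 2/5;  -(1/4)·log₂(2/5) = 0.3305
  (U=0,V=1): P(V|U) = (1/4)/(5/8) = 2/5;  -(1/4)·log₂(2/5) = 0.3305
  (U=0,V=2): P(V|U) = (1/8)/(5/8) = 1/5;  -(1/8)·log₂(1/5) = 0.2902
  (U=1,V=1): P(V|U) = (1/8)/(1/8) = 1;  -(1/8)·log₂(1) = 0.0000
  (U=2,V=1): P(V|U) = (1/4)/(1/4) = 1;  -(1/4)·log₂(1) = 0.0000
H(V|U) = 0.3305 + 0.3305 + 0.2902 + 0.0000 + 0.0000
  = 0.9512 bits
H(U) + H(V|U) = 1.2988 + 0.9512 = 2.2500 bits

Decomposition 2: H(V) + H(U|V)
H(V) = -[(1/4)·log₂(1/4) + (5/8)·log₂(5/8) + (1/8)·log₂(1/8)]
  = 0.5000 + 0.4238 + 0.3750
  = 1.2988 bits
H(U|V) = -Σ P(U,V)·log₂ P(U|V), where P(U|V) = P(U,V) / P(V)
  (cells with P(U,V) = 0 contribute 0)
  (U=0,V=0): P(U|V) = (1/4)/(1/4) = 1;  -(1/4)·log₂(1) = 0.0000
  (U=0,V=1): P(U|V) = (1/4)/(5/8) = 2/5;  -(1/4)·log₂(2/5) = 0.3305
  (U=0,V=2): P(U|V) = (1/8)/(1/8) = 1;  -(1/8)·log₂(1) = 0.0000
  (U=1,V=1): P(U|V) = (1/8)/(5/8) = 1/5;  -(1/8)·log₂(1/5) = 0.2902
  (U=2,V=1): P(U|V) = (1/4)/(5/8) = 2/5;  -(1/4)·log₂(2/5) = 0.3305
H(U|V) = 0.0000 + 0.3305 + 0.0000 + 0.2902 + 0.3305
  = 0.9512 bits
H(V) + H(U|V) = 1.2988 + 0.9512 = 2.2500 bits

Direct computation of the joint entropy:
H(U,V) = -[(1/4)·log₂(1/4) + (1/4)·log₂(1/4) + (1/8)·log₂(1/8) + (1/8)·log₂(1/8) + (1/4)·log₂(1/4)]
  = 0.5000 + 0.5000 + 0.3750 + 0.3750 + 0.5000
  = 2.2500 bits

All three agree: H(U,V) = 2.2500 bits ✓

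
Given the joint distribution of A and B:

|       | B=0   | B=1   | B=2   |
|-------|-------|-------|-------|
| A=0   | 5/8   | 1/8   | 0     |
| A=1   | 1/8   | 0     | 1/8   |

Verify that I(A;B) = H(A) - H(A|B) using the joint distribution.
Left side, from I(A;B) = H(A) + H(B) - H(A,B):
Marginal P(A) (row sums):
  P(A=0) = 5/8 + 1/8 + 0 = 3/4
  P(A=1) = 1/8 + 0 + 1/8 = 1/4
Marginal P(B) (column sums):
  P(B=0) = 5/8 + 1/8 = 3/4
  P(B=1) = 1/8 + 0 = 1/8
  P(B=2) = 0 + 1/8 = 1/8

H(A) = -[(3/4)·log₂(3/4) + (1/4)·log₂(1/4)]
  = 0.3113 + 0.5000
  = 0.8113 bits
H(B) = -[(3/4)·log₂(3/4) + (1/8)·log₂(1/8) + (1/8)·log₂(1/8)]
  = 0.3113 + 0.3750 + 0.3750
  = 1.0613 bits
H(A,B) = -[(5/8)·log₂(5/8) + (1/8)·log₂(1/8) + (1/8)·log₂(1/8) + (1/8)·log₂(1/8)]
  = 0.4238 + 0.3750 + 0.3750 + 0.3750
  = 1.5488 bits

I(A;B) = H(A) + H(B) - H(A,B)
  = 0.8113 + 1.0613 - 1.5488
  = 0.3238 bits

Right side, with H(A|B) computed directly from the conditional probabilities:
H(A|B) = -Σ P(A,B)·log₂ P(A|B), where P(A|B) = P(A,B) / P(B)
  (cells with P(A,B) = 0 contribute 0)
  (A=0,B=0): P(A|B) = (5/8)/(3/4) = 5/6;  -(5/8)·log₂(5/6) = 0.1644
  (A=0,B=1): P(A|B) = (1/8)/(1/8) = 1;  -(1/8)·log₂(1) = 0.0000
  (A=1,B=0): P(A|B) = (1/8)/(3/4) = 1/6;  -(1/8)·log₂(1/6) = 0.3231
  (A=1,B=2): P(A|B) = (1/8)/(1/8) = 1;  -(1/8)·log₂(1) = 0.0000
H(A|B) = 0.1644 + 0.0000 + 0.3231 + 0.0000
  = 0.4875 bits
H(A) - H(A|B) = 0.8113 - 0.4875 = 0.3238 bits

Both sides equal 0.3238 bits, so I(A;B) = H(A) - H(A|B) ✓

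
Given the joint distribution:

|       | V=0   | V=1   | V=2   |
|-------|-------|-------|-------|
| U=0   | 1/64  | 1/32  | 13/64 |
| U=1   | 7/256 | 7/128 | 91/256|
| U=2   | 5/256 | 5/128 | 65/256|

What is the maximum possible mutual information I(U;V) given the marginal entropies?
The upper bound on mutual information is I(U;V) ≤ min(H(U), H(V)).

Marginal P(U) (row sums):
  P(U=0) = 1/64 + 1/32 + 13/64 = 1/4
  P(U=1) = 7/256 + 7/128 + 91/256 = 7/16
  P(U=2) = 5/256 + 5/128 + 65/256 = 5/16
Marginal P(V) (column sums):
  P(V=0) = 1/64 + 7/256 + 5/256 = 1/16
  P(V=1) = 1/32 + 7/128 + 5/128 = 1/8
  P(V=2) = 13/64 + 91/256 + 65/256 = 13/16

H(U) = -[(1/4)·log₂(1/4) + (7/16)·log₂(7/16) + (5/16)·log₂(5/16)]
  = 0.5000 + 0.5218 + 0.5244
  = 1.5462 bits
H(V) = -[(1/16)·log₂(1/16) + (1/8)·log₂(1/8) + (13/16)·log₂(13/16)]
  = 0.2500 + 0.3750 + 0.2434
  = 0.8684 bits

Maximum possible I(U;V) = min(1.5462, 0.8684) = 0.8684 bits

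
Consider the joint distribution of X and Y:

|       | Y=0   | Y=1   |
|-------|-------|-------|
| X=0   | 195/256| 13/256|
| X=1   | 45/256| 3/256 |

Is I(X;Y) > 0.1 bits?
Marginal P(X) (row sums):
  P(X=0) = 195/256 + 13/256 = 13/16
  P(X=1) = 45/256 + 3/256 = 3/16
Marginal P(Y) (column sums):
  P(Y=0) = 195/256 + 45/256 = 15/16
  P(Y=1) = 13/256 + 3/256 = 1/16

H(X) = -[(13/16)·log₂(13/16) + (3/16)·log₂(3/16)]
  = 0.2434 + 0.4528
  = 0.6962 bits
H(Y) = -[(15/16)·log₂(15/16) + (1/16)·log₂(1/16)]
  = 0.0873 + 0.2500
  = 0.3373 bits
H(X,Y) = -[(195/256)·log₂(195/256) + (13/256)·log₂(13/256) + (45/256)·log₂(45/256) + (3/256)·log₂(3/256)]
  = 0.2991 + 0.2183 + 0.4409 + 0.0752
  = 1.0335 bits

I(X;Y) = H(X) + H(Y) - H(X,Y)
  = 0.6962 + 0.3373 - 1.0335
  = 0.0000 bits

No. I(X;Y) = 0.0000 bits, which is ≤ 0.1 bits.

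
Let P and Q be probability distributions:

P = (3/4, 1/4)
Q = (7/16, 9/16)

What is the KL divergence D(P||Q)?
D(P||Q) = Σ P(i) log₂(P(i)/Q(i))
  i=0: (3/4) × log₂((3/4)/(7/16)) = (3/4) × log₂(12/7) = 0.5832
  i=1: (1/4) × log₂((1/4)/(9/16)) = (1/4) × log₂(4/9) = -0.2925
D(P||Q) = 0.5832 - 0.2925
  = 0.2907 bits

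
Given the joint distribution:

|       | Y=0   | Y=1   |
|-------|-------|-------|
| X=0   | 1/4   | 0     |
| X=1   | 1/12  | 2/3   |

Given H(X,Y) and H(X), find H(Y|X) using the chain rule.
From the chain rule: H(X,Y) = H(X) + H(Y|X)
Therefore: H(Y|X) = H(X,Y) - H(X)

H(X,Y) = -[(1/4)·log₂(1/4) + (1/12)·log₂(1/12) + (2/3)·log₂(2/3)]
  = 0.5000 + 0.2987 + 0.3900
  = 1.1887 bits
Marginal P(X) (row sums):
  P(X=0) = 1/4 + 0 = 1/4
  P(X=1) = 1/12 + 2/3 = 3/4
H(X) = -[(1/4)·log₂(1/4) + (3/4)·log₂(3/4)]
  = 0.5000 + 0.3113
  = 0.8113 bits

H(Y|X) = 1.1887 - 0.8113 = 0.3774 bits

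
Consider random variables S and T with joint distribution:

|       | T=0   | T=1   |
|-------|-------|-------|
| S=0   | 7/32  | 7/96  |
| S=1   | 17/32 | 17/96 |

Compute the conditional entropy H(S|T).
Marginal P(T) (column sums):
  P(T=0) = 7/32 + 17/32 = 3/4
  P(T=1) = 7/96 + 17/96 = 1/4

H(S|T) = -Σ P(S,T)·log₂ P(S|T), where P(S|T) = P(S,T) / P(T)
  (S=0,T=0): P(S|T) = (7/32)/(3/4) = 7/24;  -(7/32)·log₂(7/24) = 0.3889
  (S=0,T=1): P(S|T) = (7/96)/(1/4) = 7/24;  -(7/96)·log₂(7/24) = 0.1296
  (S=1,T=0): P(S|T) = (17/32)/(3/4) = 17/24;  -(17/32)·log₂(17/24) = 0.2643
  (S=1,T=1): P(S|T) = (17/96)/(1/4) = 17/24;  -(17/96)·log₂(17/24) = 0.0881
H(S|T) = 0.3889 + 0.1296 + 0.2643 + 0.0881
  = 0.8709 bits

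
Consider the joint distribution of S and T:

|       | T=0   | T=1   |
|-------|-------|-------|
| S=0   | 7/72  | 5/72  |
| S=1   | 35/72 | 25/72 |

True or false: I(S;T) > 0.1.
Marginal P(S) (row sums):
  P(S=0) = 7/72 + 5/72 = 1/6
  P(S=1) = 35/72 + 25/72 = 5/6
Marginal P(T) (column sums):
  P(T=0) = 7/72 + 35/72 = 7/12
  P(T=1) = 5/72 + 25/72 = 5/12

H(S) = -[(1/6)·log₂(1/6) + (5/6)·log₂(5/6)]
  = 0.4308 + 0.2192
  = 0.6500 bits
H(T) = -[(7/12)·log₂(7/12) + (5/12)·log₂(5/12)]
  = 0.4536 + 0.5263
  = 0.9799 bits
H(S,T) = -[(7/72)·log₂(7/72) + (5/72)·log₂(5/72) + (35/72)·log₂(35/72) + (25/72)·log₂(25/72)]
  = 0.3269 + 0.2672 + 0.5059 + 0.5299
  = 1.6299 bits

I(S;T) = H(S) + H(T) - H(S,T)
  = 0.6500 + 0.9799 - 1.6299
  = 0.0000 bits

False. I(S;T) = 0.0000 bits, which is ≤ 0.1 bits.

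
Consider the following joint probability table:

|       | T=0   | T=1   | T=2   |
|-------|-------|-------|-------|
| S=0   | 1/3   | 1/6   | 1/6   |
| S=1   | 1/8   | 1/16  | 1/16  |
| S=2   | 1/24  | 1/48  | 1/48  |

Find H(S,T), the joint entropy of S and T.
H(S,T) = -Σ P(S,T) log₂ P(S,T), summed over the non-zero cells:
H(S,T) = -[(1/3)·log₂(1/3) + (1/6)·log₂(1/6) + (1/6)·log₂(1/6) + (1/8)·log₂(1/8) + (1/16)·log₂(1/16) + (1/16)·log₂(1/16) + (1/24)·log₂(1/24) + (1/48)·log₂(1/48) + (1/48)·log₂(1/48)]
  = 0.5283 + 0.4308 + 0.4308 + 0.3750 + 0.2500 + 0.2500 + 0.1910 + 0.1164 + 0.1164
  = 2.6887 bits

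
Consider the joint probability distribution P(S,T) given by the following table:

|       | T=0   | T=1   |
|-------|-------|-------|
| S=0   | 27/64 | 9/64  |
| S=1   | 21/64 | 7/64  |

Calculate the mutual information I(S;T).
Marginal P(S) (row sums):
  P(S=0) = 27/64 + 9/64 = 9/16
  P(S=1) = 21/64 + 7/64 = 7/16
Marginal P(T) (column sums):
  P(T=0) = 27/64 + 21/64 = 3/4
  P(T=1) = 9/64 + 7/64 = 1/4

H(S) = -[(9/16)·log₂(9/16) + (7/16)·log₂(7/16)]
  = 0.4669 + 0.5218
  = 0.9887 bits
H(T) = -[(3/4)·log₂(3/4) + (1/4)·log₂(1/4)]
  = 0.3113 + 0.5000
  = 0.8113 bits
H(S,T) = -[(27/64)·log₂(27/64) + (9/64)·log₂(9/64) + (21/64)·log₂(21/64) + (7/64)·log₂(7/64)]
  = 0.5253 + 0.3980 + 0.5275 + 0.3492
  = 1.8000 bits

I(S;T) = H(S) + H(T) - H(S,T)
  = 0.9887 + 0.8113 - 1.8000
  = 0.0000 bits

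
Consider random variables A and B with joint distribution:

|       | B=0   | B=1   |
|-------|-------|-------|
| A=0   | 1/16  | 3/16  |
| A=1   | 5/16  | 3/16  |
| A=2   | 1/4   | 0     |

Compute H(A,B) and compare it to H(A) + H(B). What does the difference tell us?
Marginal P(A) (row sums):
  P(A=0) = 1/16 + 3/16 = 1/4
  P(A=1) = 5/16 + 3/16 = 1/2
  P(A=2) = 1/4 + 0 = 1/4
Marginal P(B) (column sums):
  P(B=0) = 1/16 + 5/16 + 1/4 = 5/8
  P(B=1) = 3/16 + 3/16 + 0 = 3/8

H(A,B) = -[(1/16)·log₂(1/16) + (3/16)·log₂(3/16) + (5/16)·log₂(5/16) + (3/16)·log₂(3/16) + (1/4)·log₂(1/4)]
  = 0.2500 + 0.4528 + 0.5244 + 0.4528 + 0.5000
  = 2.1800 bits
H(A) = -[(1/4)·log₂(1/4) + (1/2)·log₂(1/2) + (1/4)·log₂(1/4)]
  = 0.5000 + 0.5000 + 0.5000
  = 1.5000 bits
H(B) = -[(5/8)·log₂(5/8) + (3/8)·log₂(3/8)]
  = 0.4238 + 0.5306
  = 0.9544 bits

H(A) + H(B) = 1.5000 + 0.9544 = 2.4544 bits
Difference: H(A) + H(B) - H(A,B) = 2.4544 - 2.1800 = 0.2744 bits = I(A;B)

The difference is the mutual information; it is positive here, so A and B are dependent (knowing one reduces uncertainty about the other by 0.2744 bits).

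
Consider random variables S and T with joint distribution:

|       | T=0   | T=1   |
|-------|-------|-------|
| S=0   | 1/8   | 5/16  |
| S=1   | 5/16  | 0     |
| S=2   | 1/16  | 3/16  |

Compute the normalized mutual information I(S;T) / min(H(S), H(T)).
Marginal P(S) (row sums):
  P(S=0) = 1/8 + 5/16 = 7/16
  P(S=1) = 5/16 + 0 = 5/16
  P(S=2) = 1/16 + 3/16 = 1/4
Marginal P(T) (column sums):
  P(T=0) = 1/8 + 5/16 + 1/16 = 1/2
  P(T=1) = 5/16 + 0 + 3/16 = 1/2

H(S) = -[(7/16)·log₂(7/16) + (5/16)·log₂(5/16) + (1/4)·log₂(1/4)]
  = 0.5218 + 0.5244 + 0.5000
  = 1.5462 bits
H(T) = -[(1/2)·log₂(1/2) + (1/2)·log₂(1/2)]
  = 0.5000 + 0.5000
  = 1.0000 bits
H(S,T) = -[(1/8)·log₂(1/8) + (5/16)·log₂(5/16) + (5/16)·log₂(5/16) + (1/16)·log₂(1/16) + (3/16)·log₂(3/16)]
  = 0.3750 + 0.5244 + 0.5244 + 0.2500 + 0.4528
  = 2.1266 bits

I(S;T) = H(S) + H(T) - H(S,T)
  = 1.5462 + 1.0000 - 2.1266
  = 0.4196 bits

min(H(S), H(T)) = min(1.5462, 1.0000) = 1.0000 bits
Normalized MI = 0.4196 / 1.0000 = 0.4196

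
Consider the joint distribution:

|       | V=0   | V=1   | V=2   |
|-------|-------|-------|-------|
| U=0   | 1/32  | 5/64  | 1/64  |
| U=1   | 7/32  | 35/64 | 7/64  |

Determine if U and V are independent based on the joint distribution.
Marginal P(U) (row sums):
  P(U=0) = 1/32 + 5/64 + 1/64 = 1/8
  P(U=1) = 7/32 + 35/64 + 7/64 = 7/8
Marginal P(V) (column sums):
  P(V=0) = 1/32 + 7/32 = 1/4
  P(V=1) = 5/64 + 35/64 = 5/8
  P(V=2) = 1/64 + 7/64 = 1/8

U and V are independent iff P(U=i,V=j) = P(U=i)·P(V=j) for every cell.
  P(U=0)·P(V=0) = 1/8 × 1/4 = 1/32 = P(U=0,V=0) ✓
  P(U=0)·P(V=1) = 1/8 × 5/8 = 5/64 = P(U=0,V=1) ✓
  P(U=0)·P(V=2) = 1/8 × 1/8 = 1/64 = P(U=0,V=2) ✓
  P(U=1)·P(V=0) = 7/8 × 1/4 = 7/32 = P(U=1,V=0) ✓
  P(U=1)·P(V=1) = 7/8 × 5/8 = 35/64 = P(U=1,V=1) ✓
  P(U=1)·P(V=2) = 7/8 × 1/8 = 7/64 = P(U=1,V=2) ✓

Yes, U and V are independent: every cell factors, so I(U;V) = 0 bits.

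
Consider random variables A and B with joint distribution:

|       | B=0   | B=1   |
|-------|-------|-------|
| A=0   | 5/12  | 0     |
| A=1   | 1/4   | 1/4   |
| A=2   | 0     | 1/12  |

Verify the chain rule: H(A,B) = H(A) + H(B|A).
Left side:
H(A,B) = -[(5/12)·log₂(5/12) + (1/4)·log₂(1/4) + (1/4)·log₂(1/4) + (1/12)·log₂(1/12)]
  = 0.5263 + 0.5000 + 0.5000 + 0.2987
  = 1.8250 bits

Right side:
Marginal P(A) (row sums):
  P(A=0) = 5/12 + 0 = 5/12
  P(A=1) = 1/4 + 1/4 = 1/2
  P(A=2) = 0 + 1/12 = 1/12
H(A) = -[(5/12)·log₂(5/12) + (1/2)·log₂(1/2) + (1/12)·log₂(1/12)]
  = 0.5263 + 0.5000 + 0.2987
  = 1.3250 bits
H(B|A) = -Σ P(A,B)·log₂ P(B|A), where P(B|A) = P(A,B) / P(A)
  (cells with P(A,B) = 0 contribute 0)
  (A=0,B=0): P(B|A) = (5/12)/(5/12) = 1;  -(5/12)·log₂(1) = 0.0000
  (A=1,B=0): P(B|A) = (1/4)/(1/2) = 1/2;  -(1/4)·log₂(1/2) = 0.2500
  (A=1,B=1): P(B|A) = (1/4)/(1/2) = 1/2;  -(1/4)·log₂(1/2) = 0.2500
  (A=2,B=1): P(B|A) = (1/12)/(1/12) = 1;  -(1/12)·log₂(1) = 0.0000
H(B|A) = 0.0000 + 0.2500 + 0.2500 + 0.0000
  = 0.5000 bits
H(A) + H(B|A) = 1.3250 + 0.5000 = 1.8250 bits

Both sides equal 1.8250 bits, so the chain rule holds ✓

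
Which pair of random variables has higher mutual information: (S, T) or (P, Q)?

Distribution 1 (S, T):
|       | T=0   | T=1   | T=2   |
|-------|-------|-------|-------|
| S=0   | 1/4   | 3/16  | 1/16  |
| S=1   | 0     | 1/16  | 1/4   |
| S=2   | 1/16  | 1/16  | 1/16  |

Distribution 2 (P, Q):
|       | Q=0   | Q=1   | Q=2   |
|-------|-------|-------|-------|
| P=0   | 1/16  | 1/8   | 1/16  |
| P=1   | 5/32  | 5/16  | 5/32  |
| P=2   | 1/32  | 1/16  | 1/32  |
Distribution 1 (S, T):
Marginal P(S) (row sums):
  P(S=0) = 1/4 + 3/16 + 1/16 = 1/2
  P(S=1) = 0 + 1/16 + 1/4 = 5/16
  P(S=2) = 1/16 + 1/16 + 1/16 = 3/16
Marginal P(T) (column sums):
  P(T=0) = 1/4 + 0 + 1/16 = 5/16
  P(T=1) = 3/16 + 1/16 + 1/16 = 5/16
  P(T=2) = 1/16 + 1/4 + 1/16 = 3/8

H(S) = -[(1/2)·log₂(1/2) + (5/16)·log₂(5/16) + (3/16)·log₂(3/16)]
  = 0.5000 + 0.5244 + 0.4528
  = 1.4772 bits
H(T) = -[(5/16)·log₂(5/16) + (5/16)·log₂(5/16) + (3/8)·log₂(3/8)]
  = 0.5244 + 0.5244 + 0.5306
  = 1.5794 bits
H(S,T) = -[(1/4)·log₂(1/4) + (3/16)·log₂(3/16) + (1/16)·log₂(1/16) + (1/16)·log₂(1/16) + (1/4)·log₂(1/4) + (1/16)·log₂(1/16) + (1/16)·log₂(1/16) + (1/16)·log₂(1/16)]
  = 0.5000 + 0.4528 + 0.2500 + 0.2500 + 0.5000 + 0.2500 + 0.2500 + 0.2500
  = 2.7028 bits

I(S;T) = H(S) + H(T) - H(S,T)
  = 1.4772 + 1.5794 - 2.7028
  = 0.3538 bits

Distribution 2 (P, Q):
Marginal P(P) (row sums):
  P(P=0) = 1/16 + 1/8 + 1/16 = 1/4
  P(P=1) = 5/32 + 5/16 + 5/32 = 5/8
  P(P=2) = 1/32 + 1/16 + 1/32 = 1/8
Marginal P(Q) (column sums):
  P(Q=0) = 1/16 + 5/32 + 1/32 = 1/4
  P(Q=1) = 1/8 + 5/16 + 1/16 = 1/2
  P(Q=2) = 1/16 + 5/32 + 1/32 = 1/4

H(P) = -[(1/4)·log₂(1/4) + (5/8)·log₂(5/8) + (1/8)·log₂(1/8)]
  = 0.5000 + 0.4238 + 0.3750
  = 1.2988 bits
H(Q) = -[(1/4)·log₂(1/4) + (1/2)·log₂(1/2) + (1/4)·log₂(1/4)]
  = 0.5000 + 0.5000 + 0.5000
  = 1.5000 bits
H(P,Q) = -[(1/16)·log₂(1/16) + (1/8)·log₂(1/8) + (1/16)·log₂(1/16) + (5/32)·log₂(5/32) + (5/16)·log₂(5/16) + (5/32)·log₂(5/32) + (1/32)·log₂(1/32) + (1/16)·log₂(1/16) + (1/32)·log₂(1/32)]
  = 0.2500 + 0.3750 + 0.2500 + 0.4184 + 0.5244 + 0.4184 + 0.1563 + 0.2500 + 0.1563
  = 2.7988 bits

I(P;Q) = H(P) + H(Q) - H(P,Q)
  = 1.2988 + 1.5000 - 2.7988
  = 0.0000 bits

I(S;T) = 0.3538 bits > I(P;Q) = 0.0000 bits, so (S, T) has the higher mutual information (stronger dependence).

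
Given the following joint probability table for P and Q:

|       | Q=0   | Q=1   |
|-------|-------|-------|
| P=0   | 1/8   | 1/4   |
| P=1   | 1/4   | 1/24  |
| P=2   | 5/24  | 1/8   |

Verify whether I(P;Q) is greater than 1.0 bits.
Marginal P(P) (row sums):
  P(P=0) = 1/8 + 1/4 = 3/8
  P(P=1) = 1/4 + 1/24 = 7/24
  P(P=2) = 5/24 + 1/8 = 1/3
Marginal P(Q) (column sums):
  P(Q=0) = 1/8 + 1/4 + 5/24 = 7/12
  P(Q=1) = 1/4 + 1/24 + 1/8 = 5/12

H(P) = -[(3/8)·log₂(3/8) + (7/24)·log₂(7/24) + (1/3)·log₂(1/3)]
  = 0.5306 + 0.5185 + 0.5283
  = 1.5774 bits
H(Q) = -[(7/12)·log₂(7/12) + (5/12)·log₂(5/12)]
  = 0.4536 + 0.5263
  = 0.9799 bits
H(P,Q) = -[(1/8)·log₂(1/8) + (1/4)·log₂(1/4) + (1/4)·log₂(1/4) + (1/24)·log₂(1/24) + (5/24)·log₂(5/24) + (1/8)·log₂(1/8)]
  = 0.3750 + 0.5000 + 0.5000 + 0.1910 + 0.4715 + 0.3750
  = 2.4125 bits

I(P;Q) = H(P) + H(Q) - H(P,Q)
  = 1.5774 + 0.9799 - 2.4125
  = 0.1448 bits

No. I(P;Q) = 0.1448 bits, which is ≤ 1.0 bits.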